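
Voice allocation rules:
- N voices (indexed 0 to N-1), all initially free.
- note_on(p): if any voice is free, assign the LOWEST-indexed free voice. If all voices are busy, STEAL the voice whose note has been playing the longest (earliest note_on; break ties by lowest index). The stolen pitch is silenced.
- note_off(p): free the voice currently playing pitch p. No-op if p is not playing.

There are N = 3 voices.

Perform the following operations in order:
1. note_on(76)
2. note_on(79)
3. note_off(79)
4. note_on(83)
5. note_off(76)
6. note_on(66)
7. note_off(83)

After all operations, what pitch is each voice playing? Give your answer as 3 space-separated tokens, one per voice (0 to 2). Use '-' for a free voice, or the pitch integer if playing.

Op 1: note_on(76): voice 0 is free -> assigned | voices=[76 - -]
Op 2: note_on(79): voice 1 is free -> assigned | voices=[76 79 -]
Op 3: note_off(79): free voice 1 | voices=[76 - -]
Op 4: note_on(83): voice 1 is free -> assigned | voices=[76 83 -]
Op 5: note_off(76): free voice 0 | voices=[- 83 -]
Op 6: note_on(66): voice 0 is free -> assigned | voices=[66 83 -]
Op 7: note_off(83): free voice 1 | voices=[66 - -]

Answer: 66 - -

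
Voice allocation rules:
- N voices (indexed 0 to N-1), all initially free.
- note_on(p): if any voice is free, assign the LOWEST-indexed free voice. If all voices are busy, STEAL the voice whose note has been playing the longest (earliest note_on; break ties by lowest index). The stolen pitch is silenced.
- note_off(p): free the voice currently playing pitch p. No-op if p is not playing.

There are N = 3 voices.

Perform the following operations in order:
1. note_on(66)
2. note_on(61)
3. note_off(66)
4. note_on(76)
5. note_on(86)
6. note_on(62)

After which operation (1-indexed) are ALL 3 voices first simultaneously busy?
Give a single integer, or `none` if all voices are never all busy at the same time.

Op 1: note_on(66): voice 0 is free -> assigned | voices=[66 - -]
Op 2: note_on(61): voice 1 is free -> assigned | voices=[66 61 -]
Op 3: note_off(66): free voice 0 | voices=[- 61 -]
Op 4: note_on(76): voice 0 is free -> assigned | voices=[76 61 -]
Op 5: note_on(86): voice 2 is free -> assigned | voices=[76 61 86]
Op 6: note_on(62): all voices busy, STEAL voice 1 (pitch 61, oldest) -> assign | voices=[76 62 86]

Answer: 5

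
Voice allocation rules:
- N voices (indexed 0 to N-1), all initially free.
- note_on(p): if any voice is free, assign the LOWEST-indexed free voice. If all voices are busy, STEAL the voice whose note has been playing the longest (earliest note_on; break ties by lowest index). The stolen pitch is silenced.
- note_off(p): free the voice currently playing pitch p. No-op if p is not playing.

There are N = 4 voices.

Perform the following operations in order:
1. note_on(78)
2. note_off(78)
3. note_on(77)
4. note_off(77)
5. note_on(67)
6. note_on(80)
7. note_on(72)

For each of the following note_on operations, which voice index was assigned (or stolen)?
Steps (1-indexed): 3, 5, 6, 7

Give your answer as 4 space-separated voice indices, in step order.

Op 1: note_on(78): voice 0 is free -> assigned | voices=[78 - - -]
Op 2: note_off(78): free voice 0 | voices=[- - - -]
Op 3: note_on(77): voice 0 is free -> assigned | voices=[77 - - -]
Op 4: note_off(77): free voice 0 | voices=[- - - -]
Op 5: note_on(67): voice 0 is free -> assigned | voices=[67 - - -]
Op 6: note_on(80): voice 1 is free -> assigned | voices=[67 80 - -]
Op 7: note_on(72): voice 2 is free -> assigned | voices=[67 80 72 -]

Answer: 0 0 1 2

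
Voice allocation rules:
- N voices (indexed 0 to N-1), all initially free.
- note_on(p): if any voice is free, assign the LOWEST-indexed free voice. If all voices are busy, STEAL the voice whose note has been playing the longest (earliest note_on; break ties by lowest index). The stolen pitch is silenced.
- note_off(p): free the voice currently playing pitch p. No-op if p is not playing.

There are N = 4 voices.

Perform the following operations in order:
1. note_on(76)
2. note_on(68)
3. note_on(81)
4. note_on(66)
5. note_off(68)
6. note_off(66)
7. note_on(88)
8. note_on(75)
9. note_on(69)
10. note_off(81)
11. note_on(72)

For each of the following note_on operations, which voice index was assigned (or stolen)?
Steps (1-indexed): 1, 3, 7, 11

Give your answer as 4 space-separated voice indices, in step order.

Answer: 0 2 1 2

Derivation:
Op 1: note_on(76): voice 0 is free -> assigned | voices=[76 - - -]
Op 2: note_on(68): voice 1 is free -> assigned | voices=[76 68 - -]
Op 3: note_on(81): voice 2 is free -> assigned | voices=[76 68 81 -]
Op 4: note_on(66): voice 3 is free -> assigned | voices=[76 68 81 66]
Op 5: note_off(68): free voice 1 | voices=[76 - 81 66]
Op 6: note_off(66): free voice 3 | voices=[76 - 81 -]
Op 7: note_on(88): voice 1 is free -> assigned | voices=[76 88 81 -]
Op 8: note_on(75): voice 3 is free -> assigned | voices=[76 88 81 75]
Op 9: note_on(69): all voices busy, STEAL voice 0 (pitch 76, oldest) -> assign | voices=[69 88 81 75]
Op 10: note_off(81): free voice 2 | voices=[69 88 - 75]
Op 11: note_on(72): voice 2 is free -> assigned | voices=[69 88 72 75]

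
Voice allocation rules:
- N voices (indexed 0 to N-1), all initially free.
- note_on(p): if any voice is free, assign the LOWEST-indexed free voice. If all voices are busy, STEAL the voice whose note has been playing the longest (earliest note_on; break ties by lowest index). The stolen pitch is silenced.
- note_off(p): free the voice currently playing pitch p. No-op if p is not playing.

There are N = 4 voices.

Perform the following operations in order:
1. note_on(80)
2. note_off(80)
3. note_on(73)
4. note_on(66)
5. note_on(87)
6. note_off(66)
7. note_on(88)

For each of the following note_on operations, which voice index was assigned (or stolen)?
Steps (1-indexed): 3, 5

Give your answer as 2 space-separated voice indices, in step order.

Op 1: note_on(80): voice 0 is free -> assigned | voices=[80 - - -]
Op 2: note_off(80): free voice 0 | voices=[- - - -]
Op 3: note_on(73): voice 0 is free -> assigned | voices=[73 - - -]
Op 4: note_on(66): voice 1 is free -> assigned | voices=[73 66 - -]
Op 5: note_on(87): voice 2 is free -> assigned | voices=[73 66 87 -]
Op 6: note_off(66): free voice 1 | voices=[73 - 87 -]
Op 7: note_on(88): voice 1 is free -> assigned | voices=[73 88 87 -]

Answer: 0 2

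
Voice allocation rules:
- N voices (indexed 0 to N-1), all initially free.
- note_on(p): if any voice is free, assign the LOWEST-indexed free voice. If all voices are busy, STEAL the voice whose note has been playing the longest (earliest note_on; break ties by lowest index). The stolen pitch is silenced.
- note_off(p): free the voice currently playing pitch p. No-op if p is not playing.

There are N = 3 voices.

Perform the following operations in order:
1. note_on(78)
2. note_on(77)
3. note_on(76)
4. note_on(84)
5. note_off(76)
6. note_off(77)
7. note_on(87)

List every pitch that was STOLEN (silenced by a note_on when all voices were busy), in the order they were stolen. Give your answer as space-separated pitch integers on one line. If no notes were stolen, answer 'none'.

Op 1: note_on(78): voice 0 is free -> assigned | voices=[78 - -]
Op 2: note_on(77): voice 1 is free -> assigned | voices=[78 77 -]
Op 3: note_on(76): voice 2 is free -> assigned | voices=[78 77 76]
Op 4: note_on(84): all voices busy, STEAL voice 0 (pitch 78, oldest) -> assign | voices=[84 77 76]
Op 5: note_off(76): free voice 2 | voices=[84 77 -]
Op 6: note_off(77): free voice 1 | voices=[84 - -]
Op 7: note_on(87): voice 1 is free -> assigned | voices=[84 87 -]

Answer: 78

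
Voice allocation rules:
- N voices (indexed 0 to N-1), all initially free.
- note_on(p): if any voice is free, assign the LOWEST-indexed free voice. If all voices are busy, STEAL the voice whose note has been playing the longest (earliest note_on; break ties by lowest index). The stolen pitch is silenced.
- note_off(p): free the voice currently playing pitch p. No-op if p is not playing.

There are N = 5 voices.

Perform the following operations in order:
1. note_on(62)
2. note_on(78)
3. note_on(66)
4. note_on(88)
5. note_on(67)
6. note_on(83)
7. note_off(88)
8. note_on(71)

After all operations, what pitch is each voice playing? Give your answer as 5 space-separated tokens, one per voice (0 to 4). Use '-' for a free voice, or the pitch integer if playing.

Answer: 83 78 66 71 67

Derivation:
Op 1: note_on(62): voice 0 is free -> assigned | voices=[62 - - - -]
Op 2: note_on(78): voice 1 is free -> assigned | voices=[62 78 - - -]
Op 3: note_on(66): voice 2 is free -> assigned | voices=[62 78 66 - -]
Op 4: note_on(88): voice 3 is free -> assigned | voices=[62 78 66 88 -]
Op 5: note_on(67): voice 4 is free -> assigned | voices=[62 78 66 88 67]
Op 6: note_on(83): all voices busy, STEAL voice 0 (pitch 62, oldest) -> assign | voices=[83 78 66 88 67]
Op 7: note_off(88): free voice 3 | voices=[83 78 66 - 67]
Op 8: note_on(71): voice 3 is free -> assigned | voices=[83 78 66 71 67]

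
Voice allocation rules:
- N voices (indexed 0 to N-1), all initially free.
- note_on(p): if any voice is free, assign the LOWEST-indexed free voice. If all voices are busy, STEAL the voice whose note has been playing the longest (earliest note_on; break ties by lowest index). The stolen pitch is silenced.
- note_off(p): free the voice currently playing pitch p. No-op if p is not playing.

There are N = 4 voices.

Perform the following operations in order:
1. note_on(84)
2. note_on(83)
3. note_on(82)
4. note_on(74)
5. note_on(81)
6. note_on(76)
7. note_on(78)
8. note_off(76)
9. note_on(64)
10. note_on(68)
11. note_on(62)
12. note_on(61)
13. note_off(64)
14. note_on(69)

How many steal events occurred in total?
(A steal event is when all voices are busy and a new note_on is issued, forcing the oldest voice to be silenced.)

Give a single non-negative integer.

Op 1: note_on(84): voice 0 is free -> assigned | voices=[84 - - -]
Op 2: note_on(83): voice 1 is free -> assigned | voices=[84 83 - -]
Op 3: note_on(82): voice 2 is free -> assigned | voices=[84 83 82 -]
Op 4: note_on(74): voice 3 is free -> assigned | voices=[84 83 82 74]
Op 5: note_on(81): all voices busy, STEAL voice 0 (pitch 84, oldest) -> assign | voices=[81 83 82 74]
Op 6: note_on(76): all voices busy, STEAL voice 1 (pitch 83, oldest) -> assign | voices=[81 76 82 74]
Op 7: note_on(78): all voices busy, STEAL voice 2 (pitch 82, oldest) -> assign | voices=[81 76 78 74]
Op 8: note_off(76): free voice 1 | voices=[81 - 78 74]
Op 9: note_on(64): voice 1 is free -> assigned | voices=[81 64 78 74]
Op 10: note_on(68): all voices busy, STEAL voice 3 (pitch 74, oldest) -> assign | voices=[81 64 78 68]
Op 11: note_on(62): all voices busy, STEAL voice 0 (pitch 81, oldest) -> assign | voices=[62 64 78 68]
Op 12: note_on(61): all voices busy, STEAL voice 2 (pitch 78, oldest) -> assign | voices=[62 64 61 68]
Op 13: note_off(64): free voice 1 | voices=[62 - 61 68]
Op 14: note_on(69): voice 1 is free -> assigned | voices=[62 69 61 68]

Answer: 6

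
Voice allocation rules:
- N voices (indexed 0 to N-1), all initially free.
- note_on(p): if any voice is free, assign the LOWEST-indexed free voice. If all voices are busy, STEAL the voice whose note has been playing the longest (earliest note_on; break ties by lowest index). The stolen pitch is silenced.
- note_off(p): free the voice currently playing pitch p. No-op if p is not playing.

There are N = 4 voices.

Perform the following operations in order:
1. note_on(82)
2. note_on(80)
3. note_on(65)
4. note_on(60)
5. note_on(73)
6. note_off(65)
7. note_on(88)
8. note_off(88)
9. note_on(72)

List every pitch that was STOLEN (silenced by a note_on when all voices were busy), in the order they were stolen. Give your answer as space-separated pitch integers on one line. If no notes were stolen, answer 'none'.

Answer: 82

Derivation:
Op 1: note_on(82): voice 0 is free -> assigned | voices=[82 - - -]
Op 2: note_on(80): voice 1 is free -> assigned | voices=[82 80 - -]
Op 3: note_on(65): voice 2 is free -> assigned | voices=[82 80 65 -]
Op 4: note_on(60): voice 3 is free -> assigned | voices=[82 80 65 60]
Op 5: note_on(73): all voices busy, STEAL voice 0 (pitch 82, oldest) -> assign | voices=[73 80 65 60]
Op 6: note_off(65): free voice 2 | voices=[73 80 - 60]
Op 7: note_on(88): voice 2 is free -> assigned | voices=[73 80 88 60]
Op 8: note_off(88): free voice 2 | voices=[73 80 - 60]
Op 9: note_on(72): voice 2 is free -> assigned | voices=[73 80 72 60]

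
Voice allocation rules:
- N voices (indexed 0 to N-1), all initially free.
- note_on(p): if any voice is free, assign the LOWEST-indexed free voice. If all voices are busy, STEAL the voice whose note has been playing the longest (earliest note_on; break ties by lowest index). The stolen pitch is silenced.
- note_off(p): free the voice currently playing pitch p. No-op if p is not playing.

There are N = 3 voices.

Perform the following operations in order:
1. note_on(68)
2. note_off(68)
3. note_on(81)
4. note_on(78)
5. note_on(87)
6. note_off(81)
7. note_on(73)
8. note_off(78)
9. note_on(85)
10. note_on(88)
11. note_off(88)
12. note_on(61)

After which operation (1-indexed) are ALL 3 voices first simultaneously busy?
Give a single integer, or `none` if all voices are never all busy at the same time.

Answer: 5

Derivation:
Op 1: note_on(68): voice 0 is free -> assigned | voices=[68 - -]
Op 2: note_off(68): free voice 0 | voices=[- - -]
Op 3: note_on(81): voice 0 is free -> assigned | voices=[81 - -]
Op 4: note_on(78): voice 1 is free -> assigned | voices=[81 78 -]
Op 5: note_on(87): voice 2 is free -> assigned | voices=[81 78 87]
Op 6: note_off(81): free voice 0 | voices=[- 78 87]
Op 7: note_on(73): voice 0 is free -> assigned | voices=[73 78 87]
Op 8: note_off(78): free voice 1 | voices=[73 - 87]
Op 9: note_on(85): voice 1 is free -> assigned | voices=[73 85 87]
Op 10: note_on(88): all voices busy, STEAL voice 2 (pitch 87, oldest) -> assign | voices=[73 85 88]
Op 11: note_off(88): free voice 2 | voices=[73 85 -]
Op 12: note_on(61): voice 2 is free -> assigned | voices=[73 85 61]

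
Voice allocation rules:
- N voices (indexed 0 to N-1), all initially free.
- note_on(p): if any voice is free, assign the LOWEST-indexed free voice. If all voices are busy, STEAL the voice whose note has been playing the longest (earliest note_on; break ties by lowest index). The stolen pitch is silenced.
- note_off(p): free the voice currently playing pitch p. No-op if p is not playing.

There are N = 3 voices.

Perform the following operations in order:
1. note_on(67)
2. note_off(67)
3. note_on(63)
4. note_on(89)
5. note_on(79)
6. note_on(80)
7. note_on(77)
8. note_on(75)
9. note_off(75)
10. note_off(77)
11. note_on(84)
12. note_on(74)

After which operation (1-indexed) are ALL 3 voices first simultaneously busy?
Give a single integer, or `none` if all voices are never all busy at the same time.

Op 1: note_on(67): voice 0 is free -> assigned | voices=[67 - -]
Op 2: note_off(67): free voice 0 | voices=[- - -]
Op 3: note_on(63): voice 0 is free -> assigned | voices=[63 - -]
Op 4: note_on(89): voice 1 is free -> assigned | voices=[63 89 -]
Op 5: note_on(79): voice 2 is free -> assigned | voices=[63 89 79]
Op 6: note_on(80): all voices busy, STEAL voice 0 (pitch 63, oldest) -> assign | voices=[80 89 79]
Op 7: note_on(77): all voices busy, STEAL voice 1 (pitch 89, oldest) -> assign | voices=[80 77 79]
Op 8: note_on(75): all voices busy, STEAL voice 2 (pitch 79, oldest) -> assign | voices=[80 77 75]
Op 9: note_off(75): free voice 2 | voices=[80 77 -]
Op 10: note_off(77): free voice 1 | voices=[80 - -]
Op 11: note_on(84): voice 1 is free -> assigned | voices=[80 84 -]
Op 12: note_on(74): voice 2 is free -> assigned | voices=[80 84 74]

Answer: 5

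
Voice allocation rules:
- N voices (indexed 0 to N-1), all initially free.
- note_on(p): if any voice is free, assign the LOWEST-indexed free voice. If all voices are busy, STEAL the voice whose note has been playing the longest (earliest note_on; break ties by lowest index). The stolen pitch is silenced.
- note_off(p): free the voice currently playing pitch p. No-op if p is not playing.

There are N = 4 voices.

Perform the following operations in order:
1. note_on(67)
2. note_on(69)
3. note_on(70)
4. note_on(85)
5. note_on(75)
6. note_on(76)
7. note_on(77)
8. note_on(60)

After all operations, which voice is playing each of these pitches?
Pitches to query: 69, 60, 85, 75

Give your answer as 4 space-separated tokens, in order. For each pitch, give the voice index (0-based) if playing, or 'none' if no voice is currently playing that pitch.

Op 1: note_on(67): voice 0 is free -> assigned | voices=[67 - - -]
Op 2: note_on(69): voice 1 is free -> assigned | voices=[67 69 - -]
Op 3: note_on(70): voice 2 is free -> assigned | voices=[67 69 70 -]
Op 4: note_on(85): voice 3 is free -> assigned | voices=[67 69 70 85]
Op 5: note_on(75): all voices busy, STEAL voice 0 (pitch 67, oldest) -> assign | voices=[75 69 70 85]
Op 6: note_on(76): all voices busy, STEAL voice 1 (pitch 69, oldest) -> assign | voices=[75 76 70 85]
Op 7: note_on(77): all voices busy, STEAL voice 2 (pitch 70, oldest) -> assign | voices=[75 76 77 85]
Op 8: note_on(60): all voices busy, STEAL voice 3 (pitch 85, oldest) -> assign | voices=[75 76 77 60]

Answer: none 3 none 0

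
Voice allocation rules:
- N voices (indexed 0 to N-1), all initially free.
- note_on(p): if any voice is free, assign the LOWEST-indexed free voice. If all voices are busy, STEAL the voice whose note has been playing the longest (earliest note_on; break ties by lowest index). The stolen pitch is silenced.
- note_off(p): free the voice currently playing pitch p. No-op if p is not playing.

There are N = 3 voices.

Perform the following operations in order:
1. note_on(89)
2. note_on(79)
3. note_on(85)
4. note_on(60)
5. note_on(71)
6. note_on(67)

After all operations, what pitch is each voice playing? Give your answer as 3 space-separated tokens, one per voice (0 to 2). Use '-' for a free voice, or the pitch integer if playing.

Answer: 60 71 67

Derivation:
Op 1: note_on(89): voice 0 is free -> assigned | voices=[89 - -]
Op 2: note_on(79): voice 1 is free -> assigned | voices=[89 79 -]
Op 3: note_on(85): voice 2 is free -> assigned | voices=[89 79 85]
Op 4: note_on(60): all voices busy, STEAL voice 0 (pitch 89, oldest) -> assign | voices=[60 79 85]
Op 5: note_on(71): all voices busy, STEAL voice 1 (pitch 79, oldest) -> assign | voices=[60 71 85]
Op 6: note_on(67): all voices busy, STEAL voice 2 (pitch 85, oldest) -> assign | voices=[60 71 67]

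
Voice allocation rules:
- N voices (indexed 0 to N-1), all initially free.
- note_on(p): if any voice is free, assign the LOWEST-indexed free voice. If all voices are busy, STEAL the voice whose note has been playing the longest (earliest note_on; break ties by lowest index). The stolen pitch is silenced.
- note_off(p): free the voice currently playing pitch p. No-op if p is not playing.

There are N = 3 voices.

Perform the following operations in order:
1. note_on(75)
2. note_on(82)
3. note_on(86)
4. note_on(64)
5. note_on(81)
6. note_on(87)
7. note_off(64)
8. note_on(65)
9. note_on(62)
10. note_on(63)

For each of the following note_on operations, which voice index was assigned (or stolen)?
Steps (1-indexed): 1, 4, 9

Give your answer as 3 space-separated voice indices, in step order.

Answer: 0 0 1

Derivation:
Op 1: note_on(75): voice 0 is free -> assigned | voices=[75 - -]
Op 2: note_on(82): voice 1 is free -> assigned | voices=[75 82 -]
Op 3: note_on(86): voice 2 is free -> assigned | voices=[75 82 86]
Op 4: note_on(64): all voices busy, STEAL voice 0 (pitch 75, oldest) -> assign | voices=[64 82 86]
Op 5: note_on(81): all voices busy, STEAL voice 1 (pitch 82, oldest) -> assign | voices=[64 81 86]
Op 6: note_on(87): all voices busy, STEAL voice 2 (pitch 86, oldest) -> assign | voices=[64 81 87]
Op 7: note_off(64): free voice 0 | voices=[- 81 87]
Op 8: note_on(65): voice 0 is free -> assigned | voices=[65 81 87]
Op 9: note_on(62): all voices busy, STEAL voice 1 (pitch 81, oldest) -> assign | voices=[65 62 87]
Op 10: note_on(63): all voices busy, STEAL voice 2 (pitch 87, oldest) -> assign | voices=[65 62 63]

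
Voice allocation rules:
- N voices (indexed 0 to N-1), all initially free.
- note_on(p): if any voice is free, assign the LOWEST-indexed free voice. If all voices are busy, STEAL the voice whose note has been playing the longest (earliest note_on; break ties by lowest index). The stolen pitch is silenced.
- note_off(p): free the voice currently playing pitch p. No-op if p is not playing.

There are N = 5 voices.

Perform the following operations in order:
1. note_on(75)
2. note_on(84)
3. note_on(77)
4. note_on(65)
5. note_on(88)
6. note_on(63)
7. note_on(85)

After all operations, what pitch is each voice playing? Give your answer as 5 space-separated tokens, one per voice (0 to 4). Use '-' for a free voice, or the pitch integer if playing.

Op 1: note_on(75): voice 0 is free -> assigned | voices=[75 - - - -]
Op 2: note_on(84): voice 1 is free -> assigned | voices=[75 84 - - -]
Op 3: note_on(77): voice 2 is free -> assigned | voices=[75 84 77 - -]
Op 4: note_on(65): voice 3 is free -> assigned | voices=[75 84 77 65 -]
Op 5: note_on(88): voice 4 is free -> assigned | voices=[75 84 77 65 88]
Op 6: note_on(63): all voices busy, STEAL voice 0 (pitch 75, oldest) -> assign | voices=[63 84 77 65 88]
Op 7: note_on(85): all voices busy, STEAL voice 1 (pitch 84, oldest) -> assign | voices=[63 85 77 65 88]

Answer: 63 85 77 65 88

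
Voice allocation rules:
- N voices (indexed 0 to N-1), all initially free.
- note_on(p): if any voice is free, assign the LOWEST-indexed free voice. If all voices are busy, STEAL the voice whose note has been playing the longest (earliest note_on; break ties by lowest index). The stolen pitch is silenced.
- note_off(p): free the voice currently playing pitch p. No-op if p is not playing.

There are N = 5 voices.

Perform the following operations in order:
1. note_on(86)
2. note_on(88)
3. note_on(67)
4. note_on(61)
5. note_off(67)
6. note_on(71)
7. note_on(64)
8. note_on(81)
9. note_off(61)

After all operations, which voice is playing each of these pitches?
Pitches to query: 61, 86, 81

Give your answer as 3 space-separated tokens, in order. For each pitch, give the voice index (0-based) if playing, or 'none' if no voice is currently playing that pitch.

Op 1: note_on(86): voice 0 is free -> assigned | voices=[86 - - - -]
Op 2: note_on(88): voice 1 is free -> assigned | voices=[86 88 - - -]
Op 3: note_on(67): voice 2 is free -> assigned | voices=[86 88 67 - -]
Op 4: note_on(61): voice 3 is free -> assigned | voices=[86 88 67 61 -]
Op 5: note_off(67): free voice 2 | voices=[86 88 - 61 -]
Op 6: note_on(71): voice 2 is free -> assigned | voices=[86 88 71 61 -]
Op 7: note_on(64): voice 4 is free -> assigned | voices=[86 88 71 61 64]
Op 8: note_on(81): all voices busy, STEAL voice 0 (pitch 86, oldest) -> assign | voices=[81 88 71 61 64]
Op 9: note_off(61): free voice 3 | voices=[81 88 71 - 64]

Answer: none none 0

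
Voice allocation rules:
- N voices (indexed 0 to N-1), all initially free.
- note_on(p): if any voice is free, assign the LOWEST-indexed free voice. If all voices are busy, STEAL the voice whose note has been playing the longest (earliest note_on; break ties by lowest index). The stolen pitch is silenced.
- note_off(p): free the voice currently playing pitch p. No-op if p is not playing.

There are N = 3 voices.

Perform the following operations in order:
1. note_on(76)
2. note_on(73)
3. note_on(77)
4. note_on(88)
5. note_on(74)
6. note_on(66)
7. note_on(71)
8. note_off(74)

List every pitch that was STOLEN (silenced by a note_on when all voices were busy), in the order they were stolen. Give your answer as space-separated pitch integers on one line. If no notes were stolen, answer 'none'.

Answer: 76 73 77 88

Derivation:
Op 1: note_on(76): voice 0 is free -> assigned | voices=[76 - -]
Op 2: note_on(73): voice 1 is free -> assigned | voices=[76 73 -]
Op 3: note_on(77): voice 2 is free -> assigned | voices=[76 73 77]
Op 4: note_on(88): all voices busy, STEAL voice 0 (pitch 76, oldest) -> assign | voices=[88 73 77]
Op 5: note_on(74): all voices busy, STEAL voice 1 (pitch 73, oldest) -> assign | voices=[88 74 77]
Op 6: note_on(66): all voices busy, STEAL voice 2 (pitch 77, oldest) -> assign | voices=[88 74 66]
Op 7: note_on(71): all voices busy, STEAL voice 0 (pitch 88, oldest) -> assign | voices=[71 74 66]
Op 8: note_off(74): free voice 1 | voices=[71 - 66]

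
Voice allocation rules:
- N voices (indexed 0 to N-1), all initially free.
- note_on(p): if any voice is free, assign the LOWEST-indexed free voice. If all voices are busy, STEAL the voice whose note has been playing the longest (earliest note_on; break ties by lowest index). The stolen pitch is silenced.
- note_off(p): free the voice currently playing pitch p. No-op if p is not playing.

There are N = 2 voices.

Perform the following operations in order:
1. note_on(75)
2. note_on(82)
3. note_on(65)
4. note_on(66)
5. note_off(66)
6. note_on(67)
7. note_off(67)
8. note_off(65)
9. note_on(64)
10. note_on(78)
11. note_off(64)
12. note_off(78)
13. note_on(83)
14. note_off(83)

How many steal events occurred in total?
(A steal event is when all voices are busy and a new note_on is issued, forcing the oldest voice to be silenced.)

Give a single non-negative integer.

Answer: 2

Derivation:
Op 1: note_on(75): voice 0 is free -> assigned | voices=[75 -]
Op 2: note_on(82): voice 1 is free -> assigned | voices=[75 82]
Op 3: note_on(65): all voices busy, STEAL voice 0 (pitch 75, oldest) -> assign | voices=[65 82]
Op 4: note_on(66): all voices busy, STEAL voice 1 (pitch 82, oldest) -> assign | voices=[65 66]
Op 5: note_off(66): free voice 1 | voices=[65 -]
Op 6: note_on(67): voice 1 is free -> assigned | voices=[65 67]
Op 7: note_off(67): free voice 1 | voices=[65 -]
Op 8: note_off(65): free voice 0 | voices=[- -]
Op 9: note_on(64): voice 0 is free -> assigned | voices=[64 -]
Op 10: note_on(78): voice 1 is free -> assigned | voices=[64 78]
Op 11: note_off(64): free voice 0 | voices=[- 78]
Op 12: note_off(78): free voice 1 | voices=[- -]
Op 13: note_on(83): voice 0 is free -> assigned | voices=[83 -]
Op 14: note_off(83): free voice 0 | voices=[- -]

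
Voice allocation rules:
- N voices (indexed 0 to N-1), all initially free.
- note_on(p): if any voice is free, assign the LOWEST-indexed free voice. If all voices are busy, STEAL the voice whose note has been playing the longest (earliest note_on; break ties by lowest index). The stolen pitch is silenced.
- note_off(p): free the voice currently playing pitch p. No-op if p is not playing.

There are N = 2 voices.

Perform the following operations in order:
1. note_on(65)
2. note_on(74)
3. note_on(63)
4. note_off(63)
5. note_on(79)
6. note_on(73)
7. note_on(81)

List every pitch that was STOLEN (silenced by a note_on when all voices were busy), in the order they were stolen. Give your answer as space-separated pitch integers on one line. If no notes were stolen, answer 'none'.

Op 1: note_on(65): voice 0 is free -> assigned | voices=[65 -]
Op 2: note_on(74): voice 1 is free -> assigned | voices=[65 74]
Op 3: note_on(63): all voices busy, STEAL voice 0 (pitch 65, oldest) -> assign | voices=[63 74]
Op 4: note_off(63): free voice 0 | voices=[- 74]
Op 5: note_on(79): voice 0 is free -> assigned | voices=[79 74]
Op 6: note_on(73): all voices busy, STEAL voice 1 (pitch 74, oldest) -> assign | voices=[79 73]
Op 7: note_on(81): all voices busy, STEAL voice 0 (pitch 79, oldest) -> assign | voices=[81 73]

Answer: 65 74 79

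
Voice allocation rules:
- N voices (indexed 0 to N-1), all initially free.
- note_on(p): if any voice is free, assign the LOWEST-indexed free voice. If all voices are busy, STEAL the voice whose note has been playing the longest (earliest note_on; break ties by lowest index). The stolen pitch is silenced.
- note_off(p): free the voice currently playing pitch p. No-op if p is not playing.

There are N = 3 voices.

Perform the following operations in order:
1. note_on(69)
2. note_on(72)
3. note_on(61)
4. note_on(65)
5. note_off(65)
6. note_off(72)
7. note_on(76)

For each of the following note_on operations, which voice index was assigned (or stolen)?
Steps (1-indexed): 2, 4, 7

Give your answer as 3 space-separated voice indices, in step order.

Op 1: note_on(69): voice 0 is free -> assigned | voices=[69 - -]
Op 2: note_on(72): voice 1 is free -> assigned | voices=[69 72 -]
Op 3: note_on(61): voice 2 is free -> assigned | voices=[69 72 61]
Op 4: note_on(65): all voices busy, STEAL voice 0 (pitch 69, oldest) -> assign | voices=[65 72 61]
Op 5: note_off(65): free voice 0 | voices=[- 72 61]
Op 6: note_off(72): free voice 1 | voices=[- - 61]
Op 7: note_on(76): voice 0 is free -> assigned | voices=[76 - 61]

Answer: 1 0 0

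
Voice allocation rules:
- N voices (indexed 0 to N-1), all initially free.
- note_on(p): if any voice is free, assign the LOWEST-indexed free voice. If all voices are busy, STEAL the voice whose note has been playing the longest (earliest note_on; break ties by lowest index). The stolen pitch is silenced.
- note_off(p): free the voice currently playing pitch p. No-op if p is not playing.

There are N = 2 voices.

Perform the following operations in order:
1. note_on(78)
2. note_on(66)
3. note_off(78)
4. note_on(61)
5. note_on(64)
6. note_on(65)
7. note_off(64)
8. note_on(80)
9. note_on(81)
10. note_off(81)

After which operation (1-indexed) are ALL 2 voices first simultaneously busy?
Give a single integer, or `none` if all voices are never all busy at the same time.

Answer: 2

Derivation:
Op 1: note_on(78): voice 0 is free -> assigned | voices=[78 -]
Op 2: note_on(66): voice 1 is free -> assigned | voices=[78 66]
Op 3: note_off(78): free voice 0 | voices=[- 66]
Op 4: note_on(61): voice 0 is free -> assigned | voices=[61 66]
Op 5: note_on(64): all voices busy, STEAL voice 1 (pitch 66, oldest) -> assign | voices=[61 64]
Op 6: note_on(65): all voices busy, STEAL voice 0 (pitch 61, oldest) -> assign | voices=[65 64]
Op 7: note_off(64): free voice 1 | voices=[65 -]
Op 8: note_on(80): voice 1 is free -> assigned | voices=[65 80]
Op 9: note_on(81): all voices busy, STEAL voice 0 (pitch 65, oldest) -> assign | voices=[81 80]
Op 10: note_off(81): free voice 0 | voices=[- 80]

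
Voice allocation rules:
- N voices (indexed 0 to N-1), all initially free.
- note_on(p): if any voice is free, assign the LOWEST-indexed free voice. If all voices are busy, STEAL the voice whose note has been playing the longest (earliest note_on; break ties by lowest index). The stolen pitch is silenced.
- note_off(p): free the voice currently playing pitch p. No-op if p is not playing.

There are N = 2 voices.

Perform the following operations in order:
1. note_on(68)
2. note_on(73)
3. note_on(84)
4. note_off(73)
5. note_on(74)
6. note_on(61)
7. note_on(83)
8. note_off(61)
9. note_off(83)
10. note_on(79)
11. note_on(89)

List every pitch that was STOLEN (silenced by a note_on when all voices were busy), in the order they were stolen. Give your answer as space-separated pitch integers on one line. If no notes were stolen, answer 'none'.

Answer: 68 84 74

Derivation:
Op 1: note_on(68): voice 0 is free -> assigned | voices=[68 -]
Op 2: note_on(73): voice 1 is free -> assigned | voices=[68 73]
Op 3: note_on(84): all voices busy, STEAL voice 0 (pitch 68, oldest) -> assign | voices=[84 73]
Op 4: note_off(73): free voice 1 | voices=[84 -]
Op 5: note_on(74): voice 1 is free -> assigned | voices=[84 74]
Op 6: note_on(61): all voices busy, STEAL voice 0 (pitch 84, oldest) -> assign | voices=[61 74]
Op 7: note_on(83): all voices busy, STEAL voice 1 (pitch 74, oldest) -> assign | voices=[61 83]
Op 8: note_off(61): free voice 0 | voices=[- 83]
Op 9: note_off(83): free voice 1 | voices=[- -]
Op 10: note_on(79): voice 0 is free -> assigned | voices=[79 -]
Op 11: note_on(89): voice 1 is free -> assigned | voices=[79 89]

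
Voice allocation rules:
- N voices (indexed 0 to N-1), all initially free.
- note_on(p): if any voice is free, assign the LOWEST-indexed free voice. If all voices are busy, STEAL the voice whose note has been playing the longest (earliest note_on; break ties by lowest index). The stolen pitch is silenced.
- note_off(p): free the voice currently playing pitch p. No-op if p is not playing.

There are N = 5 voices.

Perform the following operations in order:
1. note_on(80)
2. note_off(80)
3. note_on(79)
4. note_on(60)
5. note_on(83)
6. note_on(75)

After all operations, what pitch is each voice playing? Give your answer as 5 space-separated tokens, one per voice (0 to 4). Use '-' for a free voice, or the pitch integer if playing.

Answer: 79 60 83 75 -

Derivation:
Op 1: note_on(80): voice 0 is free -> assigned | voices=[80 - - - -]
Op 2: note_off(80): free voice 0 | voices=[- - - - -]
Op 3: note_on(79): voice 0 is free -> assigned | voices=[79 - - - -]
Op 4: note_on(60): voice 1 is free -> assigned | voices=[79 60 - - -]
Op 5: note_on(83): voice 2 is free -> assigned | voices=[79 60 83 - -]
Op 6: note_on(75): voice 3 is free -> assigned | voices=[79 60 83 75 -]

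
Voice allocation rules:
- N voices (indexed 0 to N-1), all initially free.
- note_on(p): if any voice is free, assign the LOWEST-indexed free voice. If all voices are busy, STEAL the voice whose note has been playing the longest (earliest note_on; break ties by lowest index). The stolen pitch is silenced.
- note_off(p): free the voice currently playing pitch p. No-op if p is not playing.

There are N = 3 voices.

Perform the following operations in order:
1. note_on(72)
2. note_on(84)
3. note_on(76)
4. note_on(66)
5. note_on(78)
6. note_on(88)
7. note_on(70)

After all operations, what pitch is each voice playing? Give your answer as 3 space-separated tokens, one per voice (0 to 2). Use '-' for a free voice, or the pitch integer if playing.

Answer: 70 78 88

Derivation:
Op 1: note_on(72): voice 0 is free -> assigned | voices=[72 - -]
Op 2: note_on(84): voice 1 is free -> assigned | voices=[72 84 -]
Op 3: note_on(76): voice 2 is free -> assigned | voices=[72 84 76]
Op 4: note_on(66): all voices busy, STEAL voice 0 (pitch 72, oldest) -> assign | voices=[66 84 76]
Op 5: note_on(78): all voices busy, STEAL voice 1 (pitch 84, oldest) -> assign | voices=[66 78 76]
Op 6: note_on(88): all voices busy, STEAL voice 2 (pitch 76, oldest) -> assign | voices=[66 78 88]
Op 7: note_on(70): all voices busy, STEAL voice 0 (pitch 66, oldest) -> assign | voices=[70 78 88]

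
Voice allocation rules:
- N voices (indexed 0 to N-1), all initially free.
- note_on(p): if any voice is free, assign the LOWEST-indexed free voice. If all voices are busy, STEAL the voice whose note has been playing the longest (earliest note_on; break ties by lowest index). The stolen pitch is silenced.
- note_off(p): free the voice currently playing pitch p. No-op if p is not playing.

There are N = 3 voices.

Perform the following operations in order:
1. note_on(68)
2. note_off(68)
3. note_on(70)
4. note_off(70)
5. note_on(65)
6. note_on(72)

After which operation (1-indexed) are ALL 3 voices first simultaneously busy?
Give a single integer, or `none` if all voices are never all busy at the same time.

Answer: none

Derivation:
Op 1: note_on(68): voice 0 is free -> assigned | voices=[68 - -]
Op 2: note_off(68): free voice 0 | voices=[- - -]
Op 3: note_on(70): voice 0 is free -> assigned | voices=[70 - -]
Op 4: note_off(70): free voice 0 | voices=[- - -]
Op 5: note_on(65): voice 0 is free -> assigned | voices=[65 - -]
Op 6: note_on(72): voice 1 is free -> assigned | voices=[65 72 -]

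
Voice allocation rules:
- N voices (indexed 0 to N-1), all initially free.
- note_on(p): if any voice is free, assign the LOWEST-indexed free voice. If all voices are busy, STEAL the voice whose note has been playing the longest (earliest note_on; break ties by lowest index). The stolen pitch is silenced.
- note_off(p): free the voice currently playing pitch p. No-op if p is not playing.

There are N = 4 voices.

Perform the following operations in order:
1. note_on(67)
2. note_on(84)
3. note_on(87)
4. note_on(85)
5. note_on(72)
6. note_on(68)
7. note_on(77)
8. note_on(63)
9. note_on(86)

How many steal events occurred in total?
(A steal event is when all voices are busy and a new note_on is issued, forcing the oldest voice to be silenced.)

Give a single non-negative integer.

Answer: 5

Derivation:
Op 1: note_on(67): voice 0 is free -> assigned | voices=[67 - - -]
Op 2: note_on(84): voice 1 is free -> assigned | voices=[67 84 - -]
Op 3: note_on(87): voice 2 is free -> assigned | voices=[67 84 87 -]
Op 4: note_on(85): voice 3 is free -> assigned | voices=[67 84 87 85]
Op 5: note_on(72): all voices busy, STEAL voice 0 (pitch 67, oldest) -> assign | voices=[72 84 87 85]
Op 6: note_on(68): all voices busy, STEAL voice 1 (pitch 84, oldest) -> assign | voices=[72 68 87 85]
Op 7: note_on(77): all voices busy, STEAL voice 2 (pitch 87, oldest) -> assign | voices=[72 68 77 85]
Op 8: note_on(63): all voices busy, STEAL voice 3 (pitch 85, oldest) -> assign | voices=[72 68 77 63]
Op 9: note_on(86): all voices busy, STEAL voice 0 (pitch 72, oldest) -> assign | voices=[86 68 77 63]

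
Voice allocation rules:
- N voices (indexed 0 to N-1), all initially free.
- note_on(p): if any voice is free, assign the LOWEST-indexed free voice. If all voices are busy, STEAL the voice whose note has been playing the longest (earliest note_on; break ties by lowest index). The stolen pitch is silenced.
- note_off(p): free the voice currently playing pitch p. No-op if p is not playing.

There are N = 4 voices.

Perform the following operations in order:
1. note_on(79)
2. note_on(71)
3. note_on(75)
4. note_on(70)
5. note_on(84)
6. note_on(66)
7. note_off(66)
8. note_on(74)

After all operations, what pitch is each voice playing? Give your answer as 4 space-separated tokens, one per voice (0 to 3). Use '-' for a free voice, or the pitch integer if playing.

Op 1: note_on(79): voice 0 is free -> assigned | voices=[79 - - -]
Op 2: note_on(71): voice 1 is free -> assigned | voices=[79 71 - -]
Op 3: note_on(75): voice 2 is free -> assigned | voices=[79 71 75 -]
Op 4: note_on(70): voice 3 is free -> assigned | voices=[79 71 75 70]
Op 5: note_on(84): all voices busy, STEAL voice 0 (pitch 79, oldest) -> assign | voices=[84 71 75 70]
Op 6: note_on(66): all voices busy, STEAL voice 1 (pitch 71, oldest) -> assign | voices=[84 66 75 70]
Op 7: note_off(66): free voice 1 | voices=[84 - 75 70]
Op 8: note_on(74): voice 1 is free -> assigned | voices=[84 74 75 70]

Answer: 84 74 75 70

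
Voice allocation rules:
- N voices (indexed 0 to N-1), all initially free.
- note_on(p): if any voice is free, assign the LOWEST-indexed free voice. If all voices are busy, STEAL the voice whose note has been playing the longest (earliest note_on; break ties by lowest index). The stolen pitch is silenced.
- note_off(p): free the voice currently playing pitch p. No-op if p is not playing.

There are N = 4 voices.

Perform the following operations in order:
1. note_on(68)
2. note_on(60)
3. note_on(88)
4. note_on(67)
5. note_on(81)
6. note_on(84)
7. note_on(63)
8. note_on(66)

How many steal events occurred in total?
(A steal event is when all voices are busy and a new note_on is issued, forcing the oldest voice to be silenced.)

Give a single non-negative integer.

Op 1: note_on(68): voice 0 is free -> assigned | voices=[68 - - -]
Op 2: note_on(60): voice 1 is free -> assigned | voices=[68 60 - -]
Op 3: note_on(88): voice 2 is free -> assigned | voices=[68 60 88 -]
Op 4: note_on(67): voice 3 is free -> assigned | voices=[68 60 88 67]
Op 5: note_on(81): all voices busy, STEAL voice 0 (pitch 68, oldest) -> assign | voices=[81 60 88 67]
Op 6: note_on(84): all voices busy, STEAL voice 1 (pitch 60, oldest) -> assign | voices=[81 84 88 67]
Op 7: note_on(63): all voices busy, STEAL voice 2 (pitch 88, oldest) -> assign | voices=[81 84 63 67]
Op 8: note_on(66): all voices busy, STEAL voice 3 (pitch 67, oldest) -> assign | voices=[81 84 63 66]

Answer: 4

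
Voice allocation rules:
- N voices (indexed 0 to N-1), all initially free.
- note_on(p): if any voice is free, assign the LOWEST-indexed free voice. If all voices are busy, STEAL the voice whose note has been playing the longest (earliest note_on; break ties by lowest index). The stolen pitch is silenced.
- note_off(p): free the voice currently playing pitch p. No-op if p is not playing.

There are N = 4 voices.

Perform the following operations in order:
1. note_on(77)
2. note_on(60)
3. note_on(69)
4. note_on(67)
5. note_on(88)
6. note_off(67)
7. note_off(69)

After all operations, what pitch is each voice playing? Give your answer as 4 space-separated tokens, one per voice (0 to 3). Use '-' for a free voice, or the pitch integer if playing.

Op 1: note_on(77): voice 0 is free -> assigned | voices=[77 - - -]
Op 2: note_on(60): voice 1 is free -> assigned | voices=[77 60 - -]
Op 3: note_on(69): voice 2 is free -> assigned | voices=[77 60 69 -]
Op 4: note_on(67): voice 3 is free -> assigned | voices=[77 60 69 67]
Op 5: note_on(88): all voices busy, STEAL voice 0 (pitch 77, oldest) -> assign | voices=[88 60 69 67]
Op 6: note_off(67): free voice 3 | voices=[88 60 69 -]
Op 7: note_off(69): free voice 2 | voices=[88 60 - -]

Answer: 88 60 - -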